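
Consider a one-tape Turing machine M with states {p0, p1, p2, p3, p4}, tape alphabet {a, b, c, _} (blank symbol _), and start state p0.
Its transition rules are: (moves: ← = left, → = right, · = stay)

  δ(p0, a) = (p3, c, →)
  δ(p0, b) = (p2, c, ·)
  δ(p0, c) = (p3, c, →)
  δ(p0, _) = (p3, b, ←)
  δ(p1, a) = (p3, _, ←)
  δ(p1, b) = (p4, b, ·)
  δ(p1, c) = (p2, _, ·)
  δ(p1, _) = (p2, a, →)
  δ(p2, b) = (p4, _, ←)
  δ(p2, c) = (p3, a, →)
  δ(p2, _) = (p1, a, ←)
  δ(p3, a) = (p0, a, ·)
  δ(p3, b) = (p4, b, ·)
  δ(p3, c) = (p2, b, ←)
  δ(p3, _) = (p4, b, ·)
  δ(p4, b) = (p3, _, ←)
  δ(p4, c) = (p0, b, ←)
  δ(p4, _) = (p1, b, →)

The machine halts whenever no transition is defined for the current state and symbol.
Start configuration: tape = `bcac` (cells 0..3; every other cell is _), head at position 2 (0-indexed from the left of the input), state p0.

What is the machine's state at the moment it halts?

p4

state=p0 head=2 tape=_bc[a]c   (p0,a)→(p3,c,→)
state=p3 head=3 tape=_bcc[c]   (p3,c)→(p2,b,←)
state=p2 head=2 tape=_bc[c]b   (p2,c)→(p3,a,→)
state=p3 head=3 tape=_bca[b]   (p3,b)→(p4,b,·)
state=p4 head=3 tape=_bca[b]   (p4,b)→(p3,_,←)
state=p3 head=2 tape=_bc[a]_   (p3,a)→(p0,a,·)
state=p0 head=2 tape=_bc[a]_   (p0,a)→(p3,c,→)
state=p3 head=3 tape=_bcc[_]   (p3,_)→(p4,b,·)
state=p4 head=3 tape=_bcc[b]   (p4,b)→(p3,_,←)
state=p3 head=2 tape=_bc[c]_   (p3,c)→(p2,b,←)
state=p2 head=1 tape=_b[c]b_   (p2,c)→(p3,a,→)
state=p3 head=2 tape=_ba[b]_   (p3,b)→(p4,b,·)
state=p4 head=2 tape=_ba[b]_   (p4,b)→(p3,_,←)
state=p3 head=1 tape=_b[a]__   (p3,a)→(p0,a,·)
state=p0 head=1 tape=_b[a]__   (p0,a)→(p3,c,→)
state=p3 head=2 tape=_bc[_]_   (p3,_)→(p4,b,·)
state=p4 head=2 tape=_bc[b]_   (p4,b)→(p3,_,←)
state=p3 head=1 tape=_b[c]__   (p3,c)→(p2,b,←)
state=p2 head=0 tape=_[b]b__   (p2,b)→(p4,_,←)
state=p4 head=-1 tape=[_]_b__   (p4,_)→(p1,b,→)
state=p1 head=0 tape=b[_]b__   (p1,_)→(p2,a,→)
state=p2 head=1 tape=ba[b]__   (p2,b)→(p4,_,←)
state=p4 head=0 tape=b[a]___
No transition is defined for (p4, a); M halts in state p4.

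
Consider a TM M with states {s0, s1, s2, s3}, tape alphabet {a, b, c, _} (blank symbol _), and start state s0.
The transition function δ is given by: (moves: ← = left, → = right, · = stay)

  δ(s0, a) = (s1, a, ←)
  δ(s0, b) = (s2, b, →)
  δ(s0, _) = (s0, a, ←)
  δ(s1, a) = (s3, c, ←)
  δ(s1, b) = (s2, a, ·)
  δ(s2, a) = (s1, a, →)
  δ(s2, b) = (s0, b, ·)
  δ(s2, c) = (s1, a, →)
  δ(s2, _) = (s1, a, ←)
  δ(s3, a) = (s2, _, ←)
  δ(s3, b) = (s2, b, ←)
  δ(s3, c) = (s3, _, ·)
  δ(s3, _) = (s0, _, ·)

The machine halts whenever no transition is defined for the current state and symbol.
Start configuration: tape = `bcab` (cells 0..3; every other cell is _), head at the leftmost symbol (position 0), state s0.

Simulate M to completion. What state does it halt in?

s1

s0 | __[b]cab   read b → write b, move →, go to s2
s2 | __b[c]ab   read c → write a, move →, go to s1
s1 | __ba[a]b   read a → write c, move ←, go to s3
s3 | __b[a]cb   read a → write _, move ←, go to s2
s2 | __[b]_cb   read b → write b, move ·, go to s0
s0 | __[b]_cb   read b → write b, move →, go to s2
s2 | __b[_]cb   read _ → write a, move ←, go to s1
s1 | __[b]acb   read b → write a, move ·, go to s2
s2 | __[a]acb   read a → write a, move →, go to s1
s1 | __a[a]cb   read a → write c, move ←, go to s3
s3 | __[a]ccb   read a → write _, move ←, go to s2
s2 | _[_]_ccb   read _ → write a, move ←, go to s1
s1 | [_]a_ccb
No transition is defined for (s1, _); M halts in state s1.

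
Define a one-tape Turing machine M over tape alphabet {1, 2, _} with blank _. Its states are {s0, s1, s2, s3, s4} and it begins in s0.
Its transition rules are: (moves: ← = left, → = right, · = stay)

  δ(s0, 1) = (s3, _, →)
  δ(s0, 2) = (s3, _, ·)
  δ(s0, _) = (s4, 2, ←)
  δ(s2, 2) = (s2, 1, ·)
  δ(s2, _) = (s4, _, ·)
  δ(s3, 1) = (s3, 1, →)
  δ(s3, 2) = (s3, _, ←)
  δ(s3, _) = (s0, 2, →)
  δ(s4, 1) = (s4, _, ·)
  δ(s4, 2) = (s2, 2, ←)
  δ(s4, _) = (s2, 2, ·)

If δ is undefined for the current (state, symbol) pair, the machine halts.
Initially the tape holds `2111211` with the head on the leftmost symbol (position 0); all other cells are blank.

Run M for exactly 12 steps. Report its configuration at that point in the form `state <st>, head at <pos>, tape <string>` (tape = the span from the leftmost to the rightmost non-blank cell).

state=s0 head=0 tape=[2]111211__   (s0,2)→(s3,_,·)
state=s3 head=0 tape=[_]111211__   (s3,_)→(s0,2,→)
state=s0 head=1 tape=2[1]11211__   (s0,1)→(s3,_,→)
state=s3 head=2 tape=2_[1]1211__   (s3,1)→(s3,1,→)
state=s3 head=3 tape=2_1[1]211__   (s3,1)→(s3,1,→)
state=s3 head=4 tape=2_11[2]11__   (s3,2)→(s3,_,←)
state=s3 head=3 tape=2_1[1]_11__   (s3,1)→(s3,1,→)
state=s3 head=4 tape=2_11[_]11__   (s3,_)→(s0,2,→)
state=s0 head=5 tape=2_112[1]1__   (s0,1)→(s3,_,→)
state=s3 head=6 tape=2_112_[1]__   (s3,1)→(s3,1,→)
state=s3 head=7 tape=2_112_1[_]_   (s3,_)→(s0,2,→)
state=s0 head=8 tape=2_112_12[_]   (s0,_)→(s4,2,←)
state=s4 head=7 tape=2_112_1[2]2
After 12 steps: state s4, head at 7, tape 2_112_122.

state s4, head at 7, tape 2_112_122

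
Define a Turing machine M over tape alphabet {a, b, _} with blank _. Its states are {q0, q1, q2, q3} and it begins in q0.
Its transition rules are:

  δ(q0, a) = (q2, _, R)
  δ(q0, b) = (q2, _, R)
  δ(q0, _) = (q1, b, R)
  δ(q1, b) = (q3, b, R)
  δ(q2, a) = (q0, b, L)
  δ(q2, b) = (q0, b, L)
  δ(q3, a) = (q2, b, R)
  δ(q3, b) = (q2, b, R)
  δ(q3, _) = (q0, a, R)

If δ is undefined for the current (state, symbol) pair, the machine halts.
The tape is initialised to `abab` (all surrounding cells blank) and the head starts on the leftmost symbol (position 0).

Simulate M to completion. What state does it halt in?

q0 | [a]bab___   read a → write _, move R, go to q2
q2 | _[b]ab___   read b → write b, move L, go to q0
q0 | [_]bab___   read _ → write b, move R, go to q1
q1 | b[b]ab___   read b → write b, move R, go to q3
q3 | bb[a]b___   read a → write b, move R, go to q2
q2 | bbb[b]___   read b → write b, move L, go to q0
q0 | bb[b]b___   read b → write _, move R, go to q2
q2 | bb_[b]___   read b → write b, move L, go to q0
q0 | bb[_]b___   read _ → write b, move R, go to q1
q1 | bbb[b]___   read b → write b, move R, go to q3
q3 | bbbb[_]__   read _ → write a, move R, go to q0
q0 | bbbba[_]_   read _ → write b, move R, go to q1
q1 | bbbbab[_]
No transition is defined for (q1, _); M halts in state q1.

q1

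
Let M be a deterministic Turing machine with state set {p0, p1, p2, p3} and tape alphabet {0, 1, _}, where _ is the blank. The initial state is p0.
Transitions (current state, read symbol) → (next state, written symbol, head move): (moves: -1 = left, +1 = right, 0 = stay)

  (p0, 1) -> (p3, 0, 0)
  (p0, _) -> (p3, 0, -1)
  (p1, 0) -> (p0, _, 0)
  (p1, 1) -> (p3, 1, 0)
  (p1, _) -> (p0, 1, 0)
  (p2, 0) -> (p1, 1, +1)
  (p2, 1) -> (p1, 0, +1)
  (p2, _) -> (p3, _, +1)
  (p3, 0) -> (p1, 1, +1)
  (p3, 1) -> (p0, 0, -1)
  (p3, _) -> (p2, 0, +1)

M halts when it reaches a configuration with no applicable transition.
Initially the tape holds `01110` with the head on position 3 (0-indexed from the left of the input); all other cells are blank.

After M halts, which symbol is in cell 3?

state=p0 head=3 tape=011[1]0   (p0,1)→(p3,0,0)
state=p3 head=3 tape=011[0]0   (p3,0)→(p1,1,+1)
state=p1 head=4 tape=0111[0]   (p1,0)→(p0,_,0)
state=p0 head=4 tape=0111[_]   (p0,_)→(p3,0,-1)
state=p3 head=3 tape=011[1]0   (p3,1)→(p0,0,-1)
state=p0 head=2 tape=01[1]00   (p0,1)→(p3,0,0)
state=p3 head=2 tape=01[0]00   (p3,0)→(p1,1,+1)
state=p1 head=3 tape=011[0]0   (p1,0)→(p0,_,0)
state=p0 head=3 tape=011[_]0   (p0,_)→(p3,0,-1)
state=p3 head=2 tape=01[1]00   (p3,1)→(p0,0,-1)
state=p0 head=1 tape=0[1]000   (p0,1)→(p3,0,0)
state=p3 head=1 tape=0[0]000   (p3,0)→(p1,1,+1)
state=p1 head=2 tape=01[0]00   (p1,0)→(p0,_,0)
state=p0 head=2 tape=01[_]00   (p0,_)→(p3,0,-1)
state=p3 head=1 tape=0[1]000   (p3,1)→(p0,0,-1)
state=p0 head=0 tape=[0]0000
Cell 3 holds 0 when M halts.

0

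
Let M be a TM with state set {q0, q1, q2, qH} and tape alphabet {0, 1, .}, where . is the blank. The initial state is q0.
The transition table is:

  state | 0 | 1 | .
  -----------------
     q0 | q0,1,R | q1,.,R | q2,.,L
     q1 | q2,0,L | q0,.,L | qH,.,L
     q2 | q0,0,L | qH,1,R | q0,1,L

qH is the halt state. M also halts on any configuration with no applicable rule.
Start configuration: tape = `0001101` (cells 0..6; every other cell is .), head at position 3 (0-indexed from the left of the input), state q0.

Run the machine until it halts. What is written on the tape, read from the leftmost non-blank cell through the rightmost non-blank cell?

011..01

state=q0 head=3 tape=000[1]101   (q0,1)→(q1,.,R)
state=q1 head=4 tape=000.[1]01   (q1,1)→(q0,.,L)
state=q0 head=3 tape=000[.].01   (q0,.)→(q2,.,L)
state=q2 head=2 tape=00[0]..01   (q2,0)→(q0,0,L)
state=q0 head=1 tape=0[0]0..01   (q0,0)→(q0,1,R)
state=q0 head=2 tape=01[0]..01   (q0,0)→(q0,1,R)
state=q0 head=3 tape=011[.].01   (q0,.)→(q2,.,L)
state=q2 head=2 tape=01[1]..01   (q2,1)→(qH,1,R)
state=qH head=3 tape=011[.].01
The non-blank tape span at halt is 011..01.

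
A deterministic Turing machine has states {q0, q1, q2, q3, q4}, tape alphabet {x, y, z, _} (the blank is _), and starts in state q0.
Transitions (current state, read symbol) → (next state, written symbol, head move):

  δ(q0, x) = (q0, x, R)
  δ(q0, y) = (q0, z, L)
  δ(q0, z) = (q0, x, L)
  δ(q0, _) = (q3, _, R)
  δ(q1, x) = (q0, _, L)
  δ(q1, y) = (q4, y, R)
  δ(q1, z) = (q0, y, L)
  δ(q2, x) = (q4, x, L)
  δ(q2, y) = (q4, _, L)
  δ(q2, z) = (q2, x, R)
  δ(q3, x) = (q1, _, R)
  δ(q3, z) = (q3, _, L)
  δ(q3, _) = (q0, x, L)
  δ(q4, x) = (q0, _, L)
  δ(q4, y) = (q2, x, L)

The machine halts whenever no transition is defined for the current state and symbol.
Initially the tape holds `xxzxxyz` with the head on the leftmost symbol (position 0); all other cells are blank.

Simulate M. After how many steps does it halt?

q0 | [x]xzxxyz___   read x → write x, move R, go to q0
q0 | x[x]zxxyz___   read x → write x, move R, go to q0
q0 | xx[z]xxyz___   read z → write x, move L, go to q0
q0 | x[x]xxxyz___   read x → write x, move R, go to q0
q0 | xx[x]xxyz___   read x → write x, move R, go to q0
q0 | xxx[x]xyz___   read x → write x, move R, go to q0
q0 | xxxx[x]yz___   read x → write x, move R, go to q0
q0 | xxxxx[y]z___   read y → write z, move L, go to q0
q0 | xxxx[x]zz___   read x → write x, move R, go to q0
q0 | xxxxx[z]z___   read z → write x, move L, go to q0
q0 | xxxx[x]xz___   read x → write x, move R, go to q0
q0 | xxxxx[x]z___   read x → write x, move R, go to q0
q0 | xxxxxx[z]___   read z → write x, move L, go to q0
q0 | xxxxx[x]x___   read x → write x, move R, go to q0
q0 | xxxxxx[x]___   read x → write x, move R, go to q0
q0 | xxxxxxx[_]__   read _ → write _, move R, go to q3
q3 | xxxxxxx_[_]_   read _ → write x, move L, go to q0
q0 | xxxxxxx[_]x_   read _ → write _, move R, go to q3
q3 | xxxxxxx_[x]_   read x → write _, move R, go to q1
q1 | xxxxxxx__[_]
M halts after 19 transitions.

19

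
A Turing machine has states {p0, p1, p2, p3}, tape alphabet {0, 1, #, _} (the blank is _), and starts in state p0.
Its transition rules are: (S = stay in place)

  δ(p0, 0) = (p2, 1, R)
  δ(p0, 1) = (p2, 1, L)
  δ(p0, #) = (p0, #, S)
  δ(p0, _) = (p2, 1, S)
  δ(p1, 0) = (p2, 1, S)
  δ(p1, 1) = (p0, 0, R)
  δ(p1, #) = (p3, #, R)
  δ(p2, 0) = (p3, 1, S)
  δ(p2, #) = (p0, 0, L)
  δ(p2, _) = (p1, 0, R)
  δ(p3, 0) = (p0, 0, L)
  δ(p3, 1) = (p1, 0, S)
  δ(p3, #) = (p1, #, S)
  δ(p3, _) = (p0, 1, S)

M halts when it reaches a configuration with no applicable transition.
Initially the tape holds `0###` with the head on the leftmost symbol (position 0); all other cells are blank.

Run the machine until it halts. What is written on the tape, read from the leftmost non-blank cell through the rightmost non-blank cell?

p0 | _[0]###   read 0 → write 1, move R, go to p2
p2 | _1[#]##   read # → write 0, move L, go to p0
p0 | _[1]0##   read 1 → write 1, move L, go to p2
p2 | [_]10##   read _ → write 0, move R, go to p1
p1 | 0[1]0##   read 1 → write 0, move R, go to p0
p0 | 00[0]##   read 0 → write 1, move R, go to p2
p2 | 001[#]#   read # → write 0, move L, go to p0
p0 | 00[1]0#   read 1 → write 1, move L, go to p2
p2 | 0[0]10#   read 0 → write 1, move S, go to p3
p3 | 0[1]10#   read 1 → write 0, move S, go to p1
p1 | 0[0]10#   read 0 → write 1, move S, go to p2
p2 | 0[1]10#
The non-blank tape span at halt is 0110#.

0110#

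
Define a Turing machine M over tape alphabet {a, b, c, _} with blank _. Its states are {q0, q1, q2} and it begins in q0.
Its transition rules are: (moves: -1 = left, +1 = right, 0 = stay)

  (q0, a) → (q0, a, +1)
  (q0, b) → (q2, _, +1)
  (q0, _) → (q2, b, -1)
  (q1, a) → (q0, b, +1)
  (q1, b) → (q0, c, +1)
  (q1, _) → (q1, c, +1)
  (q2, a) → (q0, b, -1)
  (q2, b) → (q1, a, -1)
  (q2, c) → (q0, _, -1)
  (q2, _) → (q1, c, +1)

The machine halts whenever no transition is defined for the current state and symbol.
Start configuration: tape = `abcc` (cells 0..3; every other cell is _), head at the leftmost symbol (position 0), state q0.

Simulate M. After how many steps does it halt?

14

q0 | __[a]bcc   read a → write a, move +1, go to q0
q0 | __a[b]cc   read b → write _, move +1, go to q2
q2 | __a_[c]c   read c → write _, move -1, go to q0
q0 | __a[_]_c   read _ → write b, move -1, go to q2
q2 | __[a]b_c   read a → write b, move -1, go to q0
q0 | _[_]bb_c   read _ → write b, move -1, go to q2
q2 | [_]bbb_c   read _ → write c, move +1, go to q1
q1 | c[b]bb_c   read b → write c, move +1, go to q0
q0 | cc[b]b_c   read b → write _, move +1, go to q2
q2 | cc_[b]_c   read b → write a, move -1, go to q1
q1 | cc[_]a_c   read _ → write c, move +1, go to q1
q1 | ccc[a]_c   read a → write b, move +1, go to q0
q0 | cccb[_]c   read _ → write b, move -1, go to q2
q2 | ccc[b]bc   read b → write a, move -1, go to q1
q1 | cc[c]abc
M halts after 14 transitions.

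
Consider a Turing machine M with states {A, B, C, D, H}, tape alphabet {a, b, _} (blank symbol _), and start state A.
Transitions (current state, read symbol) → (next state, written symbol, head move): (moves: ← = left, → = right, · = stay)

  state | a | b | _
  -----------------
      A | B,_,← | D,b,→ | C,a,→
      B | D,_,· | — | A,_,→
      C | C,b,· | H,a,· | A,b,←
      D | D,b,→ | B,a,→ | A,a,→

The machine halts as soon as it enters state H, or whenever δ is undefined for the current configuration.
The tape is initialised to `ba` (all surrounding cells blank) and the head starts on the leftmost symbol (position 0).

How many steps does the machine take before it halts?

10

state=A head=0 tape=[b]a___   (A,b)→(D,b,→)
state=D head=1 tape=b[a]___   (D,a)→(D,b,→)
state=D head=2 tape=bb[_]__   (D,_)→(A,a,→)
state=A head=3 tape=bba[_]_   (A,_)→(C,a,→)
state=C head=4 tape=bbaa[_]   (C,_)→(A,b,←)
state=A head=3 tape=bba[a]b   (A,a)→(B,_,←)
state=B head=2 tape=bb[a]_b   (B,a)→(D,_,·)
state=D head=2 tape=bb[_]_b   (D,_)→(A,a,→)
state=A head=3 tape=bba[_]b   (A,_)→(C,a,→)
state=C head=4 tape=bbaa[b]   (C,b)→(H,a,·)
state=H head=4 tape=bbaa[a]
M halts after 10 transitions.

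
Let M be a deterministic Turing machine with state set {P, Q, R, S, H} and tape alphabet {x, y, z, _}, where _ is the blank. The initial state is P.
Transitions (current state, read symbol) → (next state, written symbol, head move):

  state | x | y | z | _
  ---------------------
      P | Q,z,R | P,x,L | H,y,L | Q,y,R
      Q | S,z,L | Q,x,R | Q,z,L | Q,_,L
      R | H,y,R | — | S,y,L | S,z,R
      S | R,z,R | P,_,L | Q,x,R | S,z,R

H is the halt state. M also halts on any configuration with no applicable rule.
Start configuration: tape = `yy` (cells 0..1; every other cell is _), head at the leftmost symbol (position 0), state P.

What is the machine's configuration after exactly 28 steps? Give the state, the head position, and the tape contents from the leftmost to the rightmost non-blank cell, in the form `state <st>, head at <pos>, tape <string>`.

state=P head=0 tape=_____[y]y   (P,y)→(P,x,L)
state=P head=-1 tape=____[_]xy   (P,_)→(Q,y,R)
state=Q head=0 tape=____y[x]y   (Q,x)→(S,z,L)
state=S head=-1 tape=____[y]zy   (S,y)→(P,_,L)
state=P head=-2 tape=___[_]_zy   (P,_)→(Q,y,R)
state=Q head=-1 tape=___y[_]zy   (Q,_)→(Q,_,L)
state=Q head=-2 tape=___[y]_zy   (Q,y)→(Q,x,R)
state=Q head=-1 tape=___x[_]zy   (Q,_)→(Q,_,L)
state=Q head=-2 tape=___[x]_zy   (Q,x)→(S,z,L)
state=S head=-3 tape=__[_]z_zy   (S,_)→(S,z,R)
state=S head=-2 tape=__z[z]_zy   (S,z)→(Q,x,R)
state=Q head=-1 tape=__zx[_]zy   (Q,_)→(Q,_,L)
state=Q head=-2 tape=__z[x]_zy   (Q,x)→(S,z,L)
state=S head=-3 tape=__[z]z_zy   (S,z)→(Q,x,R)
state=Q head=-2 tape=__x[z]_zy   (Q,z)→(Q,z,L)
state=Q head=-3 tape=__[x]z_zy   (Q,x)→(S,z,L)
state=S head=-4 tape=_[_]zz_zy   (S,_)→(S,z,R)
state=S head=-3 tape=_z[z]z_zy   (S,z)→(Q,x,R)
state=Q head=-2 tape=_zx[z]_zy   (Q,z)→(Q,z,L)
state=Q head=-3 tape=_z[x]z_zy   (Q,x)→(S,z,L)
state=S head=-4 tape=_[z]zz_zy   (S,z)→(Q,x,R)
state=Q head=-3 tape=_x[z]z_zy   (Q,z)→(Q,z,L)
state=Q head=-4 tape=_[x]zz_zy   (Q,x)→(S,z,L)
state=S head=-5 tape=[_]zzz_zy   (S,_)→(S,z,R)
state=S head=-4 tape=z[z]zz_zy   (S,z)→(Q,x,R)
state=Q head=-3 tape=zx[z]z_zy   (Q,z)→(Q,z,L)
state=Q head=-4 tape=z[x]zz_zy   (Q,x)→(S,z,L)
state=S head=-5 tape=[z]zzz_zy   (S,z)→(Q,x,R)
state=Q head=-4 tape=x[z]zz_zy
After 28 steps: state Q, head at -4, tape xzzz_zy.

state Q, head at -4, tape xzzz_zy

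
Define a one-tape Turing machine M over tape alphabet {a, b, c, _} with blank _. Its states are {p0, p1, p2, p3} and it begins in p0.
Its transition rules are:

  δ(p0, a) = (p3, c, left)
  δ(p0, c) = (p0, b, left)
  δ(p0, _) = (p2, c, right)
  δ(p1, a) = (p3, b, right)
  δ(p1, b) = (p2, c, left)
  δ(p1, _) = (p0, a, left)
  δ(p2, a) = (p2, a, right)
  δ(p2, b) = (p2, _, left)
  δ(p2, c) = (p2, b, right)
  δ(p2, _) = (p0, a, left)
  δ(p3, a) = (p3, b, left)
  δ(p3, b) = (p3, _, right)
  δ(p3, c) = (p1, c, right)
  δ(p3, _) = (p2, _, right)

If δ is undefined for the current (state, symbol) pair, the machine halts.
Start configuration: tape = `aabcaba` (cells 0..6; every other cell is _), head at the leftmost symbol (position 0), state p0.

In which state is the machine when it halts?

p0

state=p0 head=0 tape=_[a]abcaba   (p0,a)→(p3,c,left)
state=p3 head=-1 tape=[_]cabcaba   (p3,_)→(p2,_,right)
state=p2 head=0 tape=_[c]abcaba   (p2,c)→(p2,b,right)
state=p2 head=1 tape=_b[a]bcaba   (p2,a)→(p2,a,right)
state=p2 head=2 tape=_ba[b]caba   (p2,b)→(p2,_,left)
state=p2 head=1 tape=_b[a]_caba   (p2,a)→(p2,a,right)
state=p2 head=2 tape=_ba[_]caba   (p2,_)→(p0,a,left)
state=p0 head=1 tape=_b[a]acaba   (p0,a)→(p3,c,left)
state=p3 head=0 tape=_[b]cacaba   (p3,b)→(p3,_,right)
state=p3 head=1 tape=__[c]acaba   (p3,c)→(p1,c,right)
state=p1 head=2 tape=__c[a]caba   (p1,a)→(p3,b,right)
state=p3 head=3 tape=__cb[c]aba   (p3,c)→(p1,c,right)
state=p1 head=4 tape=__cbc[a]ba   (p1,a)→(p3,b,right)
state=p3 head=5 tape=__cbcb[b]a   (p3,b)→(p3,_,right)
state=p3 head=6 tape=__cbcb_[a]   (p3,a)→(p3,b,left)
state=p3 head=5 tape=__cbcb[_]b   (p3,_)→(p2,_,right)
state=p2 head=6 tape=__cbcb_[b]   (p2,b)→(p2,_,left)
state=p2 head=5 tape=__cbcb[_]_   (p2,_)→(p0,a,left)
state=p0 head=4 tape=__cbc[b]a_
No transition is defined for (p0, b); M halts in state p0.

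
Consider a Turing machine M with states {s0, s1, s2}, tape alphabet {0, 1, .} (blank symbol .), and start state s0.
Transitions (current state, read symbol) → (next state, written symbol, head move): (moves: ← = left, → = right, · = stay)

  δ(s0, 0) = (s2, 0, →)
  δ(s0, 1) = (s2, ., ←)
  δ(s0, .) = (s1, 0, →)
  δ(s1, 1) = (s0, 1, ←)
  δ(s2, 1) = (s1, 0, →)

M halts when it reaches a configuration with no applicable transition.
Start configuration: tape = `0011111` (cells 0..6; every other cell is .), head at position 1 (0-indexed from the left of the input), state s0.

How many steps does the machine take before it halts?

14

state=s0 head=1 tape=0[0]11111.   (s0,0)→(s2,0,→)
state=s2 head=2 tape=00[1]1111.   (s2,1)→(s1,0,→)
state=s1 head=3 tape=000[1]111.   (s1,1)→(s0,1,←)
state=s0 head=2 tape=00[0]1111.   (s0,0)→(s2,0,→)
state=s2 head=3 tape=000[1]111.   (s2,1)→(s1,0,→)
state=s1 head=4 tape=0000[1]11.   (s1,1)→(s0,1,←)
state=s0 head=3 tape=000[0]111.   (s0,0)→(s2,0,→)
state=s2 head=4 tape=0000[1]11.   (s2,1)→(s1,0,→)
state=s1 head=5 tape=00000[1]1.   (s1,1)→(s0,1,←)
state=s0 head=4 tape=0000[0]11.   (s0,0)→(s2,0,→)
state=s2 head=5 tape=00000[1]1.   (s2,1)→(s1,0,→)
state=s1 head=6 tape=000000[1].   (s1,1)→(s0,1,←)
state=s0 head=5 tape=00000[0]1.   (s0,0)→(s2,0,→)
state=s2 head=6 tape=000000[1].   (s2,1)→(s1,0,→)
state=s1 head=7 tape=0000000[.]
M halts after 14 transitions.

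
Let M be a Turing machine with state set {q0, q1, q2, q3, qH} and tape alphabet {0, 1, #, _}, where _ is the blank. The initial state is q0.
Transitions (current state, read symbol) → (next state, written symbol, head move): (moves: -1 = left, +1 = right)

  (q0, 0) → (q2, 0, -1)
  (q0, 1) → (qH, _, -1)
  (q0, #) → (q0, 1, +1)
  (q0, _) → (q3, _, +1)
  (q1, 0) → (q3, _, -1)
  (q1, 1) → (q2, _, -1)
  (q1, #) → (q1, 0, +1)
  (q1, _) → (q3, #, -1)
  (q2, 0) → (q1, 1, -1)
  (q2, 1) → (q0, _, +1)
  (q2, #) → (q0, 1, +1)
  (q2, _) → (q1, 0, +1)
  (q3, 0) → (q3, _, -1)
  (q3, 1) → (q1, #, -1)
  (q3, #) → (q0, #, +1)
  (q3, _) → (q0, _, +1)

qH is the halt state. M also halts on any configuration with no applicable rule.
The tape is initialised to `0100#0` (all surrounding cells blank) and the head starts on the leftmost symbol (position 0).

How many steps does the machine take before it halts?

8

q0 | __[0]100#0   read 0 → write 0, move -1, go to q2
q2 | _[_]0100#0   read _ → write 0, move +1, go to q1
q1 | _0[0]100#0   read 0 → write _, move -1, go to q3
q3 | _[0]_100#0   read 0 → write _, move -1, go to q3
q3 | [_]__100#0   read _ → write _, move +1, go to q0
q0 | _[_]_100#0   read _ → write _, move +1, go to q3
q3 | __[_]100#0   read _ → write _, move +1, go to q0
q0 | ___[1]00#0   read 1 → write _, move -1, go to qH
qH | __[_]_00#0
M halts after 8 transitions.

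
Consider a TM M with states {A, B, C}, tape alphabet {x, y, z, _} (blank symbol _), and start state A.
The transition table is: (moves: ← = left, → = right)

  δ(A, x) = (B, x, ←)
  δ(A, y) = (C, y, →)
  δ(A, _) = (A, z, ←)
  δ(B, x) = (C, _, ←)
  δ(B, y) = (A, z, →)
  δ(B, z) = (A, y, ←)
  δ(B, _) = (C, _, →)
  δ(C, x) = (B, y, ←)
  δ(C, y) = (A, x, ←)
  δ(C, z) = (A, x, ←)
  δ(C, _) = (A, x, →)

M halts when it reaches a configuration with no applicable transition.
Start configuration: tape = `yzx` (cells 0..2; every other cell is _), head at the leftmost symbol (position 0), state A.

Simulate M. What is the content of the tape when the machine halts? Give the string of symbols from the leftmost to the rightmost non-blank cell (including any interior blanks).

zzyxz

state=A head=0 tape=[y]zx__   (A,y)→(C,y,→)
state=C head=1 tape=y[z]x__   (C,z)→(A,x,←)
state=A head=0 tape=[y]xx__   (A,y)→(C,y,→)
state=C head=1 tape=y[x]x__   (C,x)→(B,y,←)
state=B head=0 tape=[y]yx__   (B,y)→(A,z,→)
state=A head=1 tape=z[y]x__   (A,y)→(C,y,→)
state=C head=2 tape=zy[x]__   (C,x)→(B,y,←)
state=B head=1 tape=z[y]y__   (B,y)→(A,z,→)
state=A head=2 tape=zz[y]__   (A,y)→(C,y,→)
state=C head=3 tape=zzy[_]_   (C,_)→(A,x,→)
state=A head=4 tape=zzyx[_]   (A,_)→(A,z,←)
state=A head=3 tape=zzy[x]z   (A,x)→(B,x,←)
state=B head=2 tape=zz[y]xz   (B,y)→(A,z,→)
state=A head=3 tape=zzz[x]z   (A,x)→(B,x,←)
state=B head=2 tape=zz[z]xz   (B,z)→(A,y,←)
state=A head=1 tape=z[z]yxz
The non-blank tape span at halt is zzyxz.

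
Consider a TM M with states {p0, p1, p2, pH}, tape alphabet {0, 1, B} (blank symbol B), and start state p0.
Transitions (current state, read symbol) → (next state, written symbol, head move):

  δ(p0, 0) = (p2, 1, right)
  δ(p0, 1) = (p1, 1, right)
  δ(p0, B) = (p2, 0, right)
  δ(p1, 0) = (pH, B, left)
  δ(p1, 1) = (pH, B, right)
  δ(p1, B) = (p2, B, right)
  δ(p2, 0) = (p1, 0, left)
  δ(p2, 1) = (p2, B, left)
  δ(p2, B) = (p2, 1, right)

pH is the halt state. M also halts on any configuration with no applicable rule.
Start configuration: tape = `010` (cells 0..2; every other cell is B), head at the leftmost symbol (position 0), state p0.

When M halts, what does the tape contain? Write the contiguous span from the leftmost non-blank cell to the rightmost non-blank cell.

11B0

state=p0 head=0 tape=B[0]10   (p0,0)→(p2,1,right)
state=p2 head=1 tape=B1[1]0   (p2,1)→(p2,B,left)
state=p2 head=0 tape=B[1]B0   (p2,1)→(p2,B,left)
state=p2 head=-1 tape=[B]BB0   (p2,B)→(p2,1,right)
state=p2 head=0 tape=1[B]B0   (p2,B)→(p2,1,right)
state=p2 head=1 tape=11[B]0   (p2,B)→(p2,1,right)
state=p2 head=2 tape=111[0]   (p2,0)→(p1,0,left)
state=p1 head=1 tape=11[1]0   (p1,1)→(pH,B,right)
state=pH head=2 tape=11B[0]
The non-blank tape span at halt is 11B0.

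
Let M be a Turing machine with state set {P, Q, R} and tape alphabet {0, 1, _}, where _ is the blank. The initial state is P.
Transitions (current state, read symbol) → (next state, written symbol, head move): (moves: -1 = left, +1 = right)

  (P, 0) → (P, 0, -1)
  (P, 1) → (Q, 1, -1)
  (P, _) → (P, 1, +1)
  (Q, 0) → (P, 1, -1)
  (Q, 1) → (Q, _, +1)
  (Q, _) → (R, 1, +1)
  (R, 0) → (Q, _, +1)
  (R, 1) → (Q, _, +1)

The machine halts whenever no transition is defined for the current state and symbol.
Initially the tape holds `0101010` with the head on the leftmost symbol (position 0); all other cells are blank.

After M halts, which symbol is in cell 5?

_

state=P head=0 tape=__[0]101010__   (P,0)→(P,0,-1)
state=P head=-1 tape=_[_]0101010__   (P,_)→(P,1,+1)
state=P head=0 tape=_1[0]101010__   (P,0)→(P,0,-1)
state=P head=-1 tape=_[1]0101010__   (P,1)→(Q,1,-1)
state=Q head=-2 tape=[_]10101010__   (Q,_)→(R,1,+1)
state=R head=-1 tape=1[1]0101010__   (R,1)→(Q,_,+1)
state=Q head=0 tape=1_[0]101010__   (Q,0)→(P,1,-1)
state=P head=-1 tape=1[_]1101010__   (P,_)→(P,1,+1)
state=P head=0 tape=11[1]101010__   (P,1)→(Q,1,-1)
state=Q head=-1 tape=1[1]1101010__   (Q,1)→(Q,_,+1)
state=Q head=0 tape=1_[1]101010__   (Q,1)→(Q,_,+1)
state=Q head=1 tape=1__[1]01010__   (Q,1)→(Q,_,+1)
state=Q head=2 tape=1___[0]1010__   (Q,0)→(P,1,-1)
state=P head=1 tape=1__[_]11010__   (P,_)→(P,1,+1)
state=P head=2 tape=1__1[1]1010__   (P,1)→(Q,1,-1)
state=Q head=1 tape=1__[1]11010__   (Q,1)→(Q,_,+1)
state=Q head=2 tape=1___[1]1010__   (Q,1)→(Q,_,+1)
state=Q head=3 tape=1____[1]010__   (Q,1)→(Q,_,+1)
state=Q head=4 tape=1_____[0]10__   (Q,0)→(P,1,-1)
state=P head=3 tape=1____[_]110__   (P,_)→(P,1,+1)
state=P head=4 tape=1____1[1]10__   (P,1)→(Q,1,-1)
state=Q head=3 tape=1____[1]110__   (Q,1)→(Q,_,+1)
state=Q head=4 tape=1_____[1]10__   (Q,1)→(Q,_,+1)
state=Q head=5 tape=1______[1]0__   (Q,1)→(Q,_,+1)
state=Q head=6 tape=1_______[0]__   (Q,0)→(P,1,-1)
state=P head=5 tape=1______[_]1__   (P,_)→(P,1,+1)
state=P head=6 tape=1______1[1]__   (P,1)→(Q,1,-1)
state=Q head=5 tape=1______[1]1__   (Q,1)→(Q,_,+1)
state=Q head=6 tape=1_______[1]__   (Q,1)→(Q,_,+1)
state=Q head=7 tape=1________[_]_   (Q,_)→(R,1,+1)
state=R head=8 tape=1________1[_]
Cell 5 holds _ when M halts.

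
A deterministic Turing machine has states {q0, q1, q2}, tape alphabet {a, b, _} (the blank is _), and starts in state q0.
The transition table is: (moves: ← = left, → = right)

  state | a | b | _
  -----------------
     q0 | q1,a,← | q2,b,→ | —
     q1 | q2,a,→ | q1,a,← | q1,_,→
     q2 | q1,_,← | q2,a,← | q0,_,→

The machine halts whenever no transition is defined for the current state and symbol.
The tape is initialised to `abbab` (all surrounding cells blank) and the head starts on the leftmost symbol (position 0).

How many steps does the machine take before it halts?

q0 | _[a]bbab__   read a → write a, move ←, go to q1
q1 | [_]abbab__   read _ → write _, move →, go to q1
q1 | _[a]bbab__   read a → write a, move →, go to q2
q2 | _a[b]bab__   read b → write a, move ←, go to q2
q2 | _[a]abab__   read a → write _, move ←, go to q1
q1 | [_]_abab__   read _ → write _, move →, go to q1
q1 | _[_]abab__   read _ → write _, move →, go to q1
q1 | __[a]bab__   read a → write a, move →, go to q2
q2 | __a[b]ab__   read b → write a, move ←, go to q2
q2 | __[a]aab__   read a → write _, move ←, go to q1
q1 | _[_]_aab__   read _ → write _, move →, go to q1
q1 | __[_]aab__   read _ → write _, move →, go to q1
q1 | ___[a]ab__   read a → write a, move →, go to q2
q2 | ___a[a]b__   read a → write _, move ←, go to q1
q1 | ___[a]_b__   read a → write a, move →, go to q2
q2 | ___a[_]b__   read _ → write _, move →, go to q0
q0 | ___a_[b]__   read b → write b, move →, go to q2
q2 | ___a_b[_]_   read _ → write _, move →, go to q0
q0 | ___a_b_[_]
M halts after 18 transitions.

18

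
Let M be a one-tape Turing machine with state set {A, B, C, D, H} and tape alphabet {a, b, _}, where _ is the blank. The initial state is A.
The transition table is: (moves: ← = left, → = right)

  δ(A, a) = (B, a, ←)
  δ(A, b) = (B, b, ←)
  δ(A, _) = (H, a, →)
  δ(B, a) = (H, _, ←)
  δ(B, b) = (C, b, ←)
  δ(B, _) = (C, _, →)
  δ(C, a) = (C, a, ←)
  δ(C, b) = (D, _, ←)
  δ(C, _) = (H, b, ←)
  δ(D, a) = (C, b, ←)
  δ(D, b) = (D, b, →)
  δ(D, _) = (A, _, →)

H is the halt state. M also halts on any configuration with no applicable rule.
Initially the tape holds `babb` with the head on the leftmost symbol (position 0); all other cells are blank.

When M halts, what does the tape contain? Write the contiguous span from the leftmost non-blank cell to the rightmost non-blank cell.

state=A head=0 tape=_[b]abb   (A,b)→(B,b,←)
state=B head=-1 tape=[_]babb   (B,_)→(C,_,→)
state=C head=0 tape=_[b]abb   (C,b)→(D,_,←)
state=D head=-1 tape=[_]_abb   (D,_)→(A,_,→)
state=A head=0 tape=_[_]abb   (A,_)→(H,a,→)
state=H head=1 tape=_a[a]bb
The non-blank tape span at halt is aabb.

aabb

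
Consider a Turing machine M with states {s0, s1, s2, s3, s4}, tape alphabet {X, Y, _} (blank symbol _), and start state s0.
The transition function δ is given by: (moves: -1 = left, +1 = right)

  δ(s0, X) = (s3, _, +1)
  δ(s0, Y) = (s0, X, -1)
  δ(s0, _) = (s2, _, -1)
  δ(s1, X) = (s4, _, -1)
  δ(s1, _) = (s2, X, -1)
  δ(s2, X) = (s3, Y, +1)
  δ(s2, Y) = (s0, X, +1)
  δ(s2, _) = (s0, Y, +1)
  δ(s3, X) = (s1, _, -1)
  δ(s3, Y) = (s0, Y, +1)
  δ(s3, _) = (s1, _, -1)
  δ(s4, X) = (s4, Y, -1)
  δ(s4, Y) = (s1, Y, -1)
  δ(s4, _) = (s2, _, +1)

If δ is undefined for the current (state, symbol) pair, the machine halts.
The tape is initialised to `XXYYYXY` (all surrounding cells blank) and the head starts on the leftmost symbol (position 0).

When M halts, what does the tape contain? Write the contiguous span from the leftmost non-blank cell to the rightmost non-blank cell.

Y__YYYXY

state=s0 head=0 tape=_[X]XYYYXY   (s0,X)→(s3,_,+1)
state=s3 head=1 tape=__[X]YYYXY   (s3,X)→(s1,_,-1)
state=s1 head=0 tape=_[_]_YYYXY   (s1,_)→(s2,X,-1)
state=s2 head=-1 tape=[_]X_YYYXY   (s2,_)→(s0,Y,+1)
state=s0 head=0 tape=Y[X]_YYYXY   (s0,X)→(s3,_,+1)
state=s3 head=1 tape=Y_[_]YYYXY   (s3,_)→(s1,_,-1)
state=s1 head=0 tape=Y[_]_YYYXY   (s1,_)→(s2,X,-1)
state=s2 head=-1 tape=[Y]X_YYYXY   (s2,Y)→(s0,X,+1)
state=s0 head=0 tape=X[X]_YYYXY   (s0,X)→(s3,_,+1)
state=s3 head=1 tape=X_[_]YYYXY   (s3,_)→(s1,_,-1)
state=s1 head=0 tape=X[_]_YYYXY   (s1,_)→(s2,X,-1)
state=s2 head=-1 tape=[X]X_YYYXY   (s2,X)→(s3,Y,+1)
state=s3 head=0 tape=Y[X]_YYYXY   (s3,X)→(s1,_,-1)
state=s1 head=-1 tape=[Y]__YYYXY
The non-blank tape span at halt is Y__YYYXY.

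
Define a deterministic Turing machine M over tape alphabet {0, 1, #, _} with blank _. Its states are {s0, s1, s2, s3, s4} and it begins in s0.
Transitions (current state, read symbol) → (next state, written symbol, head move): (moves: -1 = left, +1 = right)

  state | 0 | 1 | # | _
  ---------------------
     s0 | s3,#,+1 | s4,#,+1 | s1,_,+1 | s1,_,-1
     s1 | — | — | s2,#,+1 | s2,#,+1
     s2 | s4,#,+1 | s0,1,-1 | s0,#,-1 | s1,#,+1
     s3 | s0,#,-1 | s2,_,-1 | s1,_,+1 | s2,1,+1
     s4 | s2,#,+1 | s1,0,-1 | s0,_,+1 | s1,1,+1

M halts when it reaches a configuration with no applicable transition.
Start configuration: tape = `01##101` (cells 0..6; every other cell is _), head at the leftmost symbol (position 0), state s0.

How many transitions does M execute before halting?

state=s0 head=0 tape=__[0]1##101   (s0,0)→(s3,#,+1)
state=s3 head=1 tape=__#[1]##101   (s3,1)→(s2,_,-1)
state=s2 head=0 tape=__[#]_##101   (s2,#)→(s0,#,-1)
state=s0 head=-1 tape=_[_]#_##101   (s0,_)→(s1,_,-1)
state=s1 head=-2 tape=[_]_#_##101   (s1,_)→(s2,#,+1)
state=s2 head=-1 tape=#[_]#_##101   (s2,_)→(s1,#,+1)
state=s1 head=0 tape=##[#]_##101   (s1,#)→(s2,#,+1)
state=s2 head=1 tape=###[_]##101   (s2,_)→(s1,#,+1)
state=s1 head=2 tape=####[#]#101   (s1,#)→(s2,#,+1)
state=s2 head=3 tape=#####[#]101   (s2,#)→(s0,#,-1)
state=s0 head=2 tape=####[#]#101   (s0,#)→(s1,_,+1)
state=s1 head=3 tape=####_[#]101   (s1,#)→(s2,#,+1)
state=s2 head=4 tape=####_#[1]01   (s2,1)→(s0,1,-1)
state=s0 head=3 tape=####_[#]101   (s0,#)→(s1,_,+1)
state=s1 head=4 tape=####__[1]01
M halts after 14 transitions.

14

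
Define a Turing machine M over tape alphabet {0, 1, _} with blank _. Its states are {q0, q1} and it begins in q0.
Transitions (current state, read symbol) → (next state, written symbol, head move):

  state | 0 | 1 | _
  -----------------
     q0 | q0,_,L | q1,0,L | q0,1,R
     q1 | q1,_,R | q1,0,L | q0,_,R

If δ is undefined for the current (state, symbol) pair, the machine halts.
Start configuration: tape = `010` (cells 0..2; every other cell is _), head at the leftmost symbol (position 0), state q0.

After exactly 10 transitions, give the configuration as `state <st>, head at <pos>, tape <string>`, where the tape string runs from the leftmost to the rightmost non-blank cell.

state q0, head at 0, tape 11000

state=q0 head=0 tape=__[0]10   (q0,0)→(q0,_,L)
state=q0 head=-1 tape=_[_]_10   (q0,_)→(q0,1,R)
state=q0 head=0 tape=_1[_]10   (q0,_)→(q0,1,R)
state=q0 head=1 tape=_11[1]0   (q0,1)→(q1,0,L)
state=q1 head=0 tape=_1[1]00   (q1,1)→(q1,0,L)
state=q1 head=-1 tape=_[1]000   (q1,1)→(q1,0,L)
state=q1 head=-2 tape=[_]0000   (q1,_)→(q0,_,R)
state=q0 head=-1 tape=_[0]000   (q0,0)→(q0,_,L)
state=q0 head=-2 tape=[_]_000   (q0,_)→(q0,1,R)
state=q0 head=-1 tape=1[_]000   (q0,_)→(q0,1,R)
state=q0 head=0 tape=11[0]00
After 10 steps: state q0, head at 0, tape 11000.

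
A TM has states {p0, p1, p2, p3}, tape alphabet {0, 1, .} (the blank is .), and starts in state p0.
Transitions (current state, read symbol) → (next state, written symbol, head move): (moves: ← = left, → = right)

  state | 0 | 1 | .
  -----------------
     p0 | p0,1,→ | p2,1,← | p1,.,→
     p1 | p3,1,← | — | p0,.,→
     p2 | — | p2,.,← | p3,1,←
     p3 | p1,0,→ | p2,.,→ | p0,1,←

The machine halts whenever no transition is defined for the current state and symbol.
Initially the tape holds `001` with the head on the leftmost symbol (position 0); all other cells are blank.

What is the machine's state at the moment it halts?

p1

p0 | ...[0]01   read 0 → write 1, move →, go to p0
p0 | ...1[0]1   read 0 → write 1, move →, go to p0
p0 | ...11[1]   read 1 → write 1, move ←, go to p2
p2 | ...1[1]1   read 1 → write ., move ←, go to p2
p2 | ...[1].1   read 1 → write ., move ←, go to p2
p2 | ..[.]..1   read . → write 1, move ←, go to p3
p3 | .[.]1..1   read . → write 1, move ←, go to p0
p0 | [.]11..1   read . → write ., move →, go to p1
p1 | .[1]1..1
No transition is defined for (p1, 1); M halts in state p1.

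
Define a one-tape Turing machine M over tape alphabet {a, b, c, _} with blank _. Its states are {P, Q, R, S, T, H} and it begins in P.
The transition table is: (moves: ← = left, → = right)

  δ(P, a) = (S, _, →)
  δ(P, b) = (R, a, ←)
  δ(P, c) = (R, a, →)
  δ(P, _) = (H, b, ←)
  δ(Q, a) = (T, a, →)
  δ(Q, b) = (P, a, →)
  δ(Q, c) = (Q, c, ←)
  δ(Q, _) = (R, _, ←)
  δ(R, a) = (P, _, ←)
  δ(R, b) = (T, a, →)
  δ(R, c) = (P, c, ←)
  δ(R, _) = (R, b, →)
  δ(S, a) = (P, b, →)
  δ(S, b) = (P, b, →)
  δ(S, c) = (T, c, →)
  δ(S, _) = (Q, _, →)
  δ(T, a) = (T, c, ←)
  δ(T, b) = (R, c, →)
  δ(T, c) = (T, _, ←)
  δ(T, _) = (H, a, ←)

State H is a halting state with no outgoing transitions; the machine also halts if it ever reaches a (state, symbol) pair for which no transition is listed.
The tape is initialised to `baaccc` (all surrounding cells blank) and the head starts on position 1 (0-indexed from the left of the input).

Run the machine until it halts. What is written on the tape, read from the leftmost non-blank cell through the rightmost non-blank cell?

state=P head=1 tape=b[a]accc   (P,a)→(S,_,→)
state=S head=2 tape=b_[a]ccc   (S,a)→(P,b,→)
state=P head=3 tape=b_b[c]cc   (P,c)→(R,a,→)
state=R head=4 tape=b_ba[c]c   (R,c)→(P,c,←)
state=P head=3 tape=b_b[a]cc   (P,a)→(S,_,→)
state=S head=4 tape=b_b_[c]c   (S,c)→(T,c,→)
state=T head=5 tape=b_b_c[c]   (T,c)→(T,_,←)
state=T head=4 tape=b_b_[c]_   (T,c)→(T,_,←)
state=T head=3 tape=b_b[_]__   (T,_)→(H,a,←)
state=H head=2 tape=b_[b]a__
The non-blank tape span at halt is b_ba.

b_ba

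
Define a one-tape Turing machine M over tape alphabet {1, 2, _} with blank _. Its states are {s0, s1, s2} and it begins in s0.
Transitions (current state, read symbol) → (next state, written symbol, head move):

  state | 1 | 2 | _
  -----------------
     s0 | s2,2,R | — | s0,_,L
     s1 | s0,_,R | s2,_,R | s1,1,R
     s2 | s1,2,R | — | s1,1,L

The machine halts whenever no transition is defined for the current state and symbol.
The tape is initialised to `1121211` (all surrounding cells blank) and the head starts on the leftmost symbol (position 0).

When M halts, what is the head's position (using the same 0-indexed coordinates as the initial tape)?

5

s0 | [1]121211_   read 1 → write 2, move R, go to s2
s2 | 2[1]21211_   read 1 → write 2, move R, go to s1
s1 | 22[2]1211_   read 2 → write _, move R, go to s2
s2 | 22_[1]211_   read 1 → write 2, move R, go to s1
s1 | 22_2[2]11_   read 2 → write _, move R, go to s2
s2 | 22_2_[1]1_   read 1 → write 2, move R, go to s1
s1 | 22_2_2[1]_   read 1 → write _, move R, go to s0
s0 | 22_2_2_[_]   read _ → write _, move L, go to s0
s0 | 22_2_2[_]_   read _ → write _, move L, go to s0
s0 | 22_2_[2]__
At halt the head is at cell 5.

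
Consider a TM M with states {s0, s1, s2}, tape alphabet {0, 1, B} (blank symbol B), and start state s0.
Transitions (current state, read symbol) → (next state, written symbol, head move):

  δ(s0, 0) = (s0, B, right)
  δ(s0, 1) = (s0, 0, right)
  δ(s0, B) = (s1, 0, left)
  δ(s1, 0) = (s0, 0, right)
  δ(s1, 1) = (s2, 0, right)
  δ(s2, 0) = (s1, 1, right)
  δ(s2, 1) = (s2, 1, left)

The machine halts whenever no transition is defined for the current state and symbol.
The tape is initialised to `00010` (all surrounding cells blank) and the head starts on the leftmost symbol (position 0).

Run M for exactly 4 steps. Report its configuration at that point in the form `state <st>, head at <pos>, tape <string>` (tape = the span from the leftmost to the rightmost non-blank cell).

s0 | [0]0010   read 0 → write B, move right, go to s0
s0 | B[0]010   read 0 → write B, move right, go to s0
s0 | BB[0]10   read 0 → write B, move right, go to s0
s0 | BBB[1]0   read 1 → write 0, move right, go to s0
s0 | BBB0[0]
After 4 steps: state s0, head at 4, tape 00.

state s0, head at 4, tape 00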